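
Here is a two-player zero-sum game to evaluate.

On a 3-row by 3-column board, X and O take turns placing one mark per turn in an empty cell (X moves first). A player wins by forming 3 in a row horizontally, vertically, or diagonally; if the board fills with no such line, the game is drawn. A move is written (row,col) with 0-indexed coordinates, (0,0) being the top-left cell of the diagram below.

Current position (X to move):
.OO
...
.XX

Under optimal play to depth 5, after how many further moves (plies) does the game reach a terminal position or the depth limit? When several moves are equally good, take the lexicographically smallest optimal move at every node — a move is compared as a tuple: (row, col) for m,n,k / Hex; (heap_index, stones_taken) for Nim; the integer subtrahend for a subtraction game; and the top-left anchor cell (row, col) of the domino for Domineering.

ply 1, X at .OO/.../.XX | (0,0)=+1→XOO/.../.XX*; (1,0)=-1→.OO/X../.XX; (1,1)=-1→.OO/.X./.XX; (1,2)=-1→.OO/..X/.XX; (2,0)=+1→.OO/.../XXX
ply 2, O at XOO/.../.XX | (1,0)=-1→XOO/O../.XX*; (1,1)=-1→XOO/.O./.XX; (1,2)=-1→XOO/..O/.XX; (2,0)=-1→XOO/.../OXX
ply 3, X at XOO/O../.XX | (1,1)=+1→XOO/OX./.XX*; (1,2)=+1→XOO/O.X/.XX; (2,0)=+1→XOO/O../XXX
ply 4: XOO/OX./.XX is terminal -1 (O); from .OO/.../.XX depth 5

PV length from [.OO/.../.XX]: 3 plies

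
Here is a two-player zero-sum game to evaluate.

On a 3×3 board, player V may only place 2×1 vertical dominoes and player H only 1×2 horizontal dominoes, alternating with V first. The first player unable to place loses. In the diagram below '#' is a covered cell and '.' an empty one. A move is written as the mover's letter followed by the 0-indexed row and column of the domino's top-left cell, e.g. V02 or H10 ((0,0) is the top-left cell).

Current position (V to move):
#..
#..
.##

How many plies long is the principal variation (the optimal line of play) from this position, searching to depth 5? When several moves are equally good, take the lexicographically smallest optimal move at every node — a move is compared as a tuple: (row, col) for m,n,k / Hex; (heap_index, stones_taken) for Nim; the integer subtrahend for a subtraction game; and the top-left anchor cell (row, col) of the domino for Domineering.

ply 1, V at #../#../.## | V01=+1→##./##./.##*; V02=+1→#.#/#.#/.##
ply 2: ##./##./.## is terminal -1 (H); from #../#../.## depth 5

PV length from [#../#../.##]: 1 ply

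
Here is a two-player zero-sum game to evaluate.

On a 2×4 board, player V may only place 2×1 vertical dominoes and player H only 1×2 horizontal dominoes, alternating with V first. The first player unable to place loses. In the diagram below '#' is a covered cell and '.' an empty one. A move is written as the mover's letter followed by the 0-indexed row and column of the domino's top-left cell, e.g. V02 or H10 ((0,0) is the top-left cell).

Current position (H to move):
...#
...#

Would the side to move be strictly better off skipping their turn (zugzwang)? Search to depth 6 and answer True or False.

zugzwang(...#/...#, H) = False

p1 H@[...#/...#]: H00[##.#/...#]+1* H01[.###/...#]+1 H10[...#/##.#]+1 H11[...#/.###]+1
p2 V@[##.#/...#]: V02[####/..##]-1*
p3 H@[####/..##]: H10[####/####]+1*
p4 V@[####/####] terminal -1; root [...#/...#] d6
if H skipped the turn, V would face:
~ p1 V@[...#/...#]: V00[#..#/#..#]-1 V01[.#.#/.#.#]+1* V02[..##/..##]-1
~ p2 H@[.#.#/.#.#] terminal -1; root [...#/...#] d6
compare (H): move=+1 vs pass=-1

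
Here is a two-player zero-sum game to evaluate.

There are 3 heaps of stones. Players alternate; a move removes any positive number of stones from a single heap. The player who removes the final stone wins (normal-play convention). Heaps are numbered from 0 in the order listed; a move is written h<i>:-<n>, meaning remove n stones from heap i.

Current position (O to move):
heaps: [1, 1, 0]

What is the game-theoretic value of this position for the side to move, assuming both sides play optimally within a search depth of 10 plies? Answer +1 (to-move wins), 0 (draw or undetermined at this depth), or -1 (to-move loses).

ply 1, O at (1,1,0) | h0:-1=-1→(0,1,0)*; h1:-1=-1→(1,0,0)
ply 2, X at (0,1,0) | h1:-1=+1→(0,0,0)*
ply 3: (0,0,0) is terminal -1 (O); from (1,1,0) depth 10

value((1,1,0), O) = -1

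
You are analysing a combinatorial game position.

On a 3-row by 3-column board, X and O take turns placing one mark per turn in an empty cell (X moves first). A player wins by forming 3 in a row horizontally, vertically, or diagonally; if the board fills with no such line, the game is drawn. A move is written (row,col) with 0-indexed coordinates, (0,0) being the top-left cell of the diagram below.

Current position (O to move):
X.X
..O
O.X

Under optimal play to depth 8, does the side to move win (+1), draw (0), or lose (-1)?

value(X.X/..O/O.X, O) = -1

[X.X/..O/O.X] O move#1: (0,1):-1/XOX/..O/O.X*, (1,0):-1/X.X/O.O/O.X, (1,1):-1/X.X/.OO/O.X, (2,1):-1/X.X/..O/OOX
[XOX/..O/O.X] X move#2: (1,0):+0/XOX/X.O/O.X, (1,1):+1/XOX/.XO/O.X*, (2,1):+0/XOX/..O/OXX
[XOX/.XO/O.X] end (terminal -1, O#3); searched X.X/..O/O.X to 8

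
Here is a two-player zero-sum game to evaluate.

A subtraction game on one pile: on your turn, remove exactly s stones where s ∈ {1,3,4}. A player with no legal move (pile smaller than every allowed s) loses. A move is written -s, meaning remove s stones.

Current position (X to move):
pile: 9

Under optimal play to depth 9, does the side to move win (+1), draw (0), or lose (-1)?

p1 X@[9]: -1[8]-1* -3[6]-1 -4[5]-1
p2 O@[8]: -1[7]+1* -3[5]-1 -4[4]-1
p3 X@[7]: -1[6]-1* -3[4]-1 -4[3]-1
p4 O@[6]: -1[5]-1 -3[3]-1 -4[2]+1*
p5 X@[2]: -1[1]-1*
p6 O@[1]: -1[0]+1*
p7 X@[0] terminal -1; root [9] d9

value(9, X) = -1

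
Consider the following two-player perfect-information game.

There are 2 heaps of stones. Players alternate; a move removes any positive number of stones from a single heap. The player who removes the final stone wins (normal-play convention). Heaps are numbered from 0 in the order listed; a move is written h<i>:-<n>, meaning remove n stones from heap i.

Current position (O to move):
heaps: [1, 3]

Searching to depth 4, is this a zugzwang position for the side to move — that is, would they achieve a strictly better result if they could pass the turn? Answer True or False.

zugzwang((1,3), O) = False

p1 O@[(1,3)]: h0:-1[(0,3)]-1 h1:-1[(1,2)]-1 h1:-2[(1,1)]+1* h1:-3[(1,0)]-1
p2 X@[(1,1)]: h0:-1[(0,1)]-1* h1:-1[(1,0)]-1
p3 O@[(0,1)]: h1:-1[(0,0)]+1*
p4 X@[(0,0)] terminal -1; root [(1,3)] d4
if O skipped the turn, X would face:
~ p1 X@[(1,3)]: h0:-1[(0,3)]-1 h1:-1[(1,2)]-1 h1:-2[(1,1)]+1* h1:-3[(1,0)]-1
~ p2 O@[(1,1)]: h0:-1[(0,1)]-1* h1:-1[(1,0)]-1
~ p3 X@[(0,1)]: h1:-1[(0,0)]+1*
~ p4 O@[(0,0)] terminal -1; root [(1,3)] d4
compare (O): move=+1 vs pass=-1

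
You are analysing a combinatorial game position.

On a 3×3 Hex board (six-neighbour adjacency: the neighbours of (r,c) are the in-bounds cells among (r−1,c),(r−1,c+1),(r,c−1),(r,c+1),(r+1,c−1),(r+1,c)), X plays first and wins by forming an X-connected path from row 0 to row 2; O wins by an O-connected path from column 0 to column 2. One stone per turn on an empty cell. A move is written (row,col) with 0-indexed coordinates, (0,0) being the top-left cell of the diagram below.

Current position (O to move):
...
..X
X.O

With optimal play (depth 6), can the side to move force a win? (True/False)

O winning at [.../..X/X.O]: False

[.../..X/X.O] O move#1: (0,0):-1/O../..X/X.O*, (0,1):-1/.O./..X/X.O, (0,2):-1/..O/..X/X.O, (1,0):-1/.../O.X/X.O, (1,1):-1/.../.OX/X.O, (2,1):-1/.../..X/XOO
[O../..X/X.O] X move#2: (0,1):+1/OX./..X/X.O*, (0,2):+1/O.X/..X/X.O, (1,0):+1/O../X.X/X.O, (1,1):+1/O../.XX/X.O, (2,1):+1/O../..X/XXO
[OX./..X/X.O] O move#3: (0,2):-1/OXO/..X/X.O*, (1,0):-1/OX./O.X/X.O, (1,1):-1/OX./.OX/X.O, (2,1):-1/OX./..X/XOO
[OXO/..X/X.O] X move#4: (1,0):+1/OXO/X.X/X.O*, (1,1):+1/OXO/.XX/X.O, (2,1):+1/OXO/..X/XXO
[OXO/X.X/X.O] end (terminal -1, O#5); searched .../..X/X.O to 6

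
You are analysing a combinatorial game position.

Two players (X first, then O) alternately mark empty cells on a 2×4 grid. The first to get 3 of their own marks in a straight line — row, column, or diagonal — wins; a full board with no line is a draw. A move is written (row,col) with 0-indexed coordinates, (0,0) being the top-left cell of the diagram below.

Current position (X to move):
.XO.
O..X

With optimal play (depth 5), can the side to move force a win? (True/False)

ply 1, X at .XO./O..X | (0,0)=+0→XXO./O..X*; (0,3)=+0→.XOX/O..X; (1,1)=+0→.XO./OX.X; (1,2)=+0→.XO./O.XX
ply 2, O at XXO./O..X | (0,3)=+0→XXOO/O..X*; (1,1)=+0→XXO./OO.X; (1,2)=+0→XXO./O.OX
ply 3, X at XXOO/O..X | (1,1)=+0→XXOO/OX.X*; (1,2)=+0→XXOO/O.XX
ply 4, O at XXOO/OX.X | (1,2)=+0→XXOO/OXOX*
ply 5: XXOO/OXOX is terminal +0 (X); from .XO./O..X depth 5

X winning at [.XO./O..X]: False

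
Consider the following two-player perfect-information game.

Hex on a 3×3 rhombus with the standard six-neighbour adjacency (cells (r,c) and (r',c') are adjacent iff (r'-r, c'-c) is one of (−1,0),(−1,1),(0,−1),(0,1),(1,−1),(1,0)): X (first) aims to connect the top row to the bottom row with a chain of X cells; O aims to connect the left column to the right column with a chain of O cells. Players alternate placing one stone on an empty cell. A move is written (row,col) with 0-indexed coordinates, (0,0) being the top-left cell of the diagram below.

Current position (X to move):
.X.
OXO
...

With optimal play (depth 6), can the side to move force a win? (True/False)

ply 1, X at .X./OXO/... | (0,0)=+1→XX./OXO/...*; (0,2)=+1→.XX/OXO/...; (2,0)=+1→.X./OXO/X..; (2,1)=+1→.X./OXO/.X.; (2,2)=+1→.X./OXO/..X
ply 2, O at XX./OXO/... | (0,2)=-1→XXO/OXO/...*; (2,0)=-1→XX./OXO/O..; (2,1)=-1→XX./OXO/.O.; (2,2)=-1→XX./OXO/..O
ply 3, X at XXO/OXO/... | (2,0)=+1→XXO/OXO/X..*; (2,1)=+1→XXO/OXO/.X.; (2,2)=+1→XXO/OXO/..X
ply 4: XXO/OXO/X.. is terminal -1 (O); from .X./OXO/... depth 6

X winning at [.X./OXO/...]: True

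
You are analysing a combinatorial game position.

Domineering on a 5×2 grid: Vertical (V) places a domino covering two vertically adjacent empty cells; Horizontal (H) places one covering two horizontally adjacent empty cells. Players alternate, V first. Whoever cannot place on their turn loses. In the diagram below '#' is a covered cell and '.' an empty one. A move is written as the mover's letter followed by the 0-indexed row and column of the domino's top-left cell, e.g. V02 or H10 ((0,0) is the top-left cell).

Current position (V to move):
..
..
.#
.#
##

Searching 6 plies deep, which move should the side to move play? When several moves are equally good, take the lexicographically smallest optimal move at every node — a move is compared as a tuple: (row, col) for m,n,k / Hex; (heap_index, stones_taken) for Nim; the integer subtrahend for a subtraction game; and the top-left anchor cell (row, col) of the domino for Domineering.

p1 V@[../../.#/.#/##]: V00[#./#./.#/.#/##]+1* V01[.#/.#/.#/.#/##]+1 V10[../#./##/.#/##]-1 V20[../../##/##/##]-1
p2 H@[#./#./.#/.#/##] terminal -1; root [../../.#/.#/##] d6

V's best at [../../.#/.#/##]: V00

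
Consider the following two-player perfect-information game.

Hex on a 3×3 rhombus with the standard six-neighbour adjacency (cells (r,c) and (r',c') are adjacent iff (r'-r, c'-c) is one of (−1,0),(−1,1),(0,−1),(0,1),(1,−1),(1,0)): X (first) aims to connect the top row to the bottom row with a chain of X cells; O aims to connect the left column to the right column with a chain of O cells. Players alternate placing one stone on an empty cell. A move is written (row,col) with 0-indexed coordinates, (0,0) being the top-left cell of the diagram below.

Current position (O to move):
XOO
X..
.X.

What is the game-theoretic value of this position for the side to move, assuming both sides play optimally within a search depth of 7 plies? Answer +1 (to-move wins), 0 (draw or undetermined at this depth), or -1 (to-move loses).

value(XOO/X../.X., O) = -1

p1 O@[XOO/X../.X.]: (1,1)[XOO/XO./.X.]-1* (1,2)[XOO/X.O/.X.]-1 (2,0)[XOO/X../OX.]-1 (2,2)[XOO/X../.XO]-1
p2 X@[XOO/XO./.X.]: (1,2)[XOO/XOX/.X.]-1 (2,0)[XOO/XO./XX.]+1* (2,2)[XOO/XO./.XX]-1
p3 O@[XOO/XO./XX.] terminal -1; root [XOO/X../.X.] d7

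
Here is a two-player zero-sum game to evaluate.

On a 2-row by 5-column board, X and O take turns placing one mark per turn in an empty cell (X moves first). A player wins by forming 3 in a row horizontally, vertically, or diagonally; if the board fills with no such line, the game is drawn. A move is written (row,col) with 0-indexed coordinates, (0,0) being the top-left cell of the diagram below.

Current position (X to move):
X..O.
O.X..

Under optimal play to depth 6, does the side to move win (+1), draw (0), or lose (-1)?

value(X..O./O.X.., X) = +1

[X..O./O.X..] X move#1: (0,1):+0/XX.O./O.X.., (0,2):+1/X.XO./O.X..*, (0,4):+0/X..OX/O.X.., (1,1):+0/X..O./OXX.., (1,3):+1/X..O./O.XX., (1,4):+0/X..O./O.X.X
[X.XO./O.X..] O move#2: (0,1):-1/XOXO./O.X..*, (0,4):-1/X.XOO/O.X.., (1,1):-1/X.XO./OOX.., (1,3):-1/X.XO./O.XO., (1,4):-1/X.XO./O.X.O
[XOXO./O.X..] X move#3: (0,4):+0/XOXOX/O.X.., (1,1):+0/XOXO./OXX.., (1,3):+1/XOXO./O.XX.*, (1,4):+0/XOXO./O.X.X
[XOXO./O.XX.] O move#4: (0,4):-1/XOXOO/O.XX.*, (1,1):-1/XOXO./OOXX., (1,4):-1/XOXO./O.XXO
[XOXOO/O.XX.] X move#5: (1,1):+1/XOXOO/OXXX.*, (1,4):+1/XOXOO/O.XXX
[XOXOO/OXXX.] end (terminal -1, O#6); searched X..O./O.X.. to 6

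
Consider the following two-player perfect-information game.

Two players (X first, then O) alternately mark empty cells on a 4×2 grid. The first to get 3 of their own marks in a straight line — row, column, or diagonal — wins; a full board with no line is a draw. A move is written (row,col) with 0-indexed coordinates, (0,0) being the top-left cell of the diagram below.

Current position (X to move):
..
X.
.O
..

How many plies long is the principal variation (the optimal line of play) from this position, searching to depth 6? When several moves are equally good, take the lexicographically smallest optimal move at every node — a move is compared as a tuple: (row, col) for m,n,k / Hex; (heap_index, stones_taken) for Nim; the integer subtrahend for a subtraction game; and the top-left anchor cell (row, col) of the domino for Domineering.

PV length from [../X./.O/..]: 3 plies

[../X./.O/..] X move#1: (0,0):+0/X./X./.O/.., (0,1):+0/.X/X./.O/.., (1,1):+0/../XX/.O/.., (2,0):+1/../X./XO/..*, (3,0):+0/../X./.O/X., (3,1):+0/../X./.O/.X
[../X./XO/..] O move#2: (0,0):-1/O./X./XO/..*, (0,1):-1/.O/X./XO/.., (1,1):-1/../XO/XO/.., (3,0):-1/../X./XO/O., (3,1):-1/../X./XO/.O
[O./X./XO/..] X move#3: (0,1):+0/OX/X./XO/.., (1,1):+0/O./XX/XO/.., (3,0):+1/O./X./XO/X.*, (3,1):+0/O./X./XO/.X
[O./X./XO/X.] end (terminal -1, O#4); searched ../X./.O/.. to 6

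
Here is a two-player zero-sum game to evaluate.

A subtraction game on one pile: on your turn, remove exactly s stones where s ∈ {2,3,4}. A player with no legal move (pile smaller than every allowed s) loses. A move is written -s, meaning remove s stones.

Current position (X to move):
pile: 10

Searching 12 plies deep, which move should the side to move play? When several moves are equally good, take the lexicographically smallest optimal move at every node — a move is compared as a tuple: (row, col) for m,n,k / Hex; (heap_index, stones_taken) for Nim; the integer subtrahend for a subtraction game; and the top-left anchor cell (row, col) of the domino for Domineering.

ply 1, X at 10 | -2=-1→8; -3=+1→7*; -4=+1→6
ply 2, O at 7 | -2=-1→5*; -3=-1→4; -4=-1→3
ply 3, X at 5 | -2=-1→3; -3=-1→2; -4=+1→1*
ply 4: 1 is terminal -1 (O); from 10 depth 12

X's best at [10]: -3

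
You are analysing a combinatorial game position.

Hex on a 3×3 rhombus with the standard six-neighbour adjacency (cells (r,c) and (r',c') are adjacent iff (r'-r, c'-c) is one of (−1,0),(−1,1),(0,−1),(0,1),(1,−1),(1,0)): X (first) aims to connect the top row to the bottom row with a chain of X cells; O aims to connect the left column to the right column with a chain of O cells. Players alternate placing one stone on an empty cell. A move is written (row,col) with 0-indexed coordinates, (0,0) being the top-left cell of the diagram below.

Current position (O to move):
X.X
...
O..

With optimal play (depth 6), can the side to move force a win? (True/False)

p1 O@[X.X/.../O..]: (0,1)[XOX/.../O..]-1 (1,0)[X.X/O../O..]-1 (1,1)[X.X/.O./O..]-1 (1,2)[X.X/..O/O..]+1* (2,1)[X.X/.../OO.]+1 (2,2)[X.X/.../O.O]-1
p2 X@[X.X/..O/O..]: (0,1)[XXX/..O/O..]-1* (1,0)[X.X/X.O/O..]-1 (1,1)[X.X/.XO/O..]-1 (2,1)[X.X/..O/OX.]-1 (2,2)[X.X/..O/O.X]-1
p3 O@[XXX/..O/O..]: (1,0)[XXX/O.O/O..]+1* (1,1)[XXX/.OO/O..]+1 (2,1)[XXX/..O/OO.]+1 (2,2)[XXX/..O/O.O]+1
p4 X@[XXX/O.O/O..]: (1,1)[XXX/OXO/O..]-1* (2,1)[XXX/O.O/OX.]-1 (2,2)[XXX/O.O/O.X]-1
p5 O@[XXX/OXO/O..]: (2,1)[XXX/OXO/OO.]+1* (2,2)[XXX/OXO/O.O]-1
p6 X@[XXX/OXO/OO.] terminal -1; root [X.X/.../O..] d6

O winning at [X.X/.../O..]: True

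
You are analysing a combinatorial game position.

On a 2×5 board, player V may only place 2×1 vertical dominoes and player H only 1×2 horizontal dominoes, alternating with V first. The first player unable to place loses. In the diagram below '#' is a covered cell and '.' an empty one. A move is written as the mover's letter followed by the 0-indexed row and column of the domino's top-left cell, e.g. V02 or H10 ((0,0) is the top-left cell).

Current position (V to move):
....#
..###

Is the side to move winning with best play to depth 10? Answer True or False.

V winning at [....#/..###]: True

ply 1, V at ....#/..### | V00=-1→#...#/#.###; V01=+1→.#..#/.####*
ply 2, H at .#..#/.#### | H02=-1→.####/.####*
ply 3, V at .####/.#### | V00=+1→#####/#####*
ply 4: #####/##### is terminal -1 (H); from ....#/..### depth 10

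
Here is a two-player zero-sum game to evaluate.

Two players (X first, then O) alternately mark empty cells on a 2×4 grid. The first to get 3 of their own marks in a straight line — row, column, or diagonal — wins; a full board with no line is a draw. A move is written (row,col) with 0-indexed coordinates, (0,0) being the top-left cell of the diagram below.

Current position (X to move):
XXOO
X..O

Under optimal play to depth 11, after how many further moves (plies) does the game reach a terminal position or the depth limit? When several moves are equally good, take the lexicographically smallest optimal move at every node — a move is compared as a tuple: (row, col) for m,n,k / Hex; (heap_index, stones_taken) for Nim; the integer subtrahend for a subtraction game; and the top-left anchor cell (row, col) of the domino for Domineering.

[XXOO/X..O] X move#1: (1,1):+0/XXOO/XX.O*, (1,2):+0/XXOO/X.XO
[XXOO/XX.O] O move#2: (1,2):+0/XXOO/XXOO*
[XXOO/XXOO] end (terminal +0, X#3); searched XXOO/X..O to 11

PV length from [XXOO/X..O]: 2 plies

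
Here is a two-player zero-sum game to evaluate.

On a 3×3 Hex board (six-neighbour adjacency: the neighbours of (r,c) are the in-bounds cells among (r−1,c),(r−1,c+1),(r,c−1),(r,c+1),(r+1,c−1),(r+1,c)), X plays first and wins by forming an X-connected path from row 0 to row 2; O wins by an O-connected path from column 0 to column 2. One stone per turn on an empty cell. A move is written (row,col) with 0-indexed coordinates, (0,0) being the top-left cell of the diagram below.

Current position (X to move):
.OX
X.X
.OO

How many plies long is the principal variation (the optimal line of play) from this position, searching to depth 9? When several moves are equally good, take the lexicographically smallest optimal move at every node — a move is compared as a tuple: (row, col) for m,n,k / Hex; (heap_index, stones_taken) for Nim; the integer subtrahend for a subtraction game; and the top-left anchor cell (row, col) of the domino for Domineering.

p1 X@[.OX/X.X/.OO]: (0,0)[XOX/X.X/.OO]-1 (1,1)[.OX/XXX/.OO]-1 (2,0)[.OX/X.X/XOO]+1*
p2 O@[.OX/X.X/XOO]: (0,0)[OOX/X.X/XOO]-1* (1,1)[.OX/XOX/XOO]-1
p3 X@[OOX/X.X/XOO]: (1,1)[OOX/XXX/XOO]+1*
p4 O@[OOX/XXX/XOO] terminal -1; root [.OX/X.X/.OO] d9

PV length from [.OX/X.X/.OO]: 3 plies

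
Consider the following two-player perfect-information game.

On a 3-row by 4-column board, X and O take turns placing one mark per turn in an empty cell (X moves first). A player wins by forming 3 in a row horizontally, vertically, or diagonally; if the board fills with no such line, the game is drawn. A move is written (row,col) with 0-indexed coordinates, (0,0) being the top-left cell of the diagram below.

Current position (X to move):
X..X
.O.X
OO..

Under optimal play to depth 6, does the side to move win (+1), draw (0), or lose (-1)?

value(X..X/.O.X/OO.., X) = +1

ply 1, X at X..X/.O.X/OO.. | (0,1)=-1→XX.X/.O.X/OO..; (0,2)=-1→X.XX/.O.X/OO..; (1,0)=-1→X..X/XO.X/OO..; (1,2)=-1→X..X/.OXX/OO..; (2,2)=-1→X..X/.O.X/OOX.; (2,3)=+1→X..X/.O.X/OO.X*
ply 2: X..X/.O.X/OO.X is terminal -1 (O); from X..X/.O.X/OO.. depth 6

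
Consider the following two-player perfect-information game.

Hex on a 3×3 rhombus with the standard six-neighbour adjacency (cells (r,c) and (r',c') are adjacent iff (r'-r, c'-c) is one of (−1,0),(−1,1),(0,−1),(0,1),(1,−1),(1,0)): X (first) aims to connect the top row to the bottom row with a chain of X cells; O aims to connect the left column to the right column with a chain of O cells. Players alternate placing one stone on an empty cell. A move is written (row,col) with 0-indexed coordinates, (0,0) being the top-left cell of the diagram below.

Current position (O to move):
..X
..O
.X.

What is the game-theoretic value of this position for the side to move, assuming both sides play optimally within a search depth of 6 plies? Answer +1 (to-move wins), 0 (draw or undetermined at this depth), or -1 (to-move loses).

ply 1, O at ..X/..O/.X. | (0,0)=-1→O.X/..O/.X.; (0,1)=-1→.OX/..O/.X.; (1,0)=-1→..X/O.O/.X.; (1,1)=+1→..X/.OO/.X.*; (2,0)=-1→..X/..O/OX.; (2,2)=-1→..X/..O/.XO
ply 2, X at ..X/.OO/.X. | (0,0)=-1→X.X/.OO/.X.*; (0,1)=-1→.XX/.OO/.X.; (1,0)=-1→..X/XOO/.X.; (2,0)=-1→..X/.OO/XX.; (2,2)=-1→..X/.OO/.XX
ply 3, O at X.X/.OO/.X. | (0,1)=+1→XOX/.OO/.X.*; (1,0)=+1→X.X/OOO/.X.; (2,0)=+1→X.X/.OO/OX.; (2,2)=+1→X.X/.OO/.XO
ply 4, X at XOX/.OO/.X. | (1,0)=-1→XOX/XOO/.X.*; (2,0)=-1→XOX/.OO/XX.; (2,2)=-1→XOX/.OO/.XX
ply 5, O at XOX/XOO/.X. | (2,0)=+1→XOX/XOO/OX.*; (2,2)=-1→XOX/XOO/.XO
ply 6: XOX/XOO/OX. is terminal -1 (X); from ..X/..O/.X. depth 6

value(..X/..O/.X., O) = +1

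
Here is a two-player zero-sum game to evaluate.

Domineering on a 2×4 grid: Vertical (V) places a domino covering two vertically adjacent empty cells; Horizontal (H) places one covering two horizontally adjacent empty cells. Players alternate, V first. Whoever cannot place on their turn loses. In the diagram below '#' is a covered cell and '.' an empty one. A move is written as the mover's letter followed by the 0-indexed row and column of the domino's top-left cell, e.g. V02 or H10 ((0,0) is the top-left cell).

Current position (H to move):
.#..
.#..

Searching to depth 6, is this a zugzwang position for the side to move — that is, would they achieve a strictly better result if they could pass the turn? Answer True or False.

zugzwang(.#../.#.., H) = False

[.#../.#..] H move#1: H02:+1/.###/.#..*, H12:+1/.#../.###
[.###/.#..] V move#2: V00:-1/####/##..*
[####/##..] H move#3: H12:+1/####/####*
[####/####] end (terminal -1, V#4); searched .#../.#.. to 6
if H skipped the turn, V would face:
~ [.#../.#..] V move#1: V00:-1/##../##.., V02:+1/.##./.##.*, V03:+1/.#.#/.#.#
~ [.##./.##.] end (terminal -1, H#2); searched .#../.#.. to 6
compare (H): move=+1 vs pass=-1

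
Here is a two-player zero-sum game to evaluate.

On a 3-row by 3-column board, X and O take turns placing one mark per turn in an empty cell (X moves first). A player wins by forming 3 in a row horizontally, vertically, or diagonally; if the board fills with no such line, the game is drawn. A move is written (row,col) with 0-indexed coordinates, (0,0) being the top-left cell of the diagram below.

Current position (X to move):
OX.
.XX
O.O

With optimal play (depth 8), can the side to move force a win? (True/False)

X winning at [OX./.XX/O.O]: True

ply 1, X at OX./.XX/O.O | (0,2)=-1→OXX/.XX/O.O; (1,0)=+1→OX./XXX/O.O*; (2,1)=+1→OX./.XX/OXO
ply 2: OX./XXX/O.O is terminal -1 (O); from OX./.XX/O.O depth 8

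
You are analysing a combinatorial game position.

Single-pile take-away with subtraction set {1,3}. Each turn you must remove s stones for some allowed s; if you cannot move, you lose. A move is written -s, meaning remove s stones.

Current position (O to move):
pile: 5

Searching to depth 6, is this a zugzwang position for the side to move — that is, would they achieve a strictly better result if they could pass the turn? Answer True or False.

zugzwang(5, O) = False

[5] O move#1: -1:+1/4*, -3:+1/2
[4] X move#2: -1:-1/3*, -3:-1/1
[3] O move#3: -1:+1/2*, -3:+1/0
[2] X move#4: -1:-1/1*
[1] O move#5: -1:+1/0*
[0] end (terminal -1, X#6); searched 5 to 6
suppose O passes — search the same position with X to move:
pass> [5] X move#1: -1:+1/4*, -3:+1/2
pass> [4] O move#2: -1:-1/3*, -3:-1/1
pass> [3] X move#3: -1:+1/2*, -3:+1/0
pass> [2] O move#4: -1:-1/1*
pass> [1] X move#5: -1:+1/0*
pass> [0] end (terminal -1, O#6); searched 5 to 6
for O: play +1, pass -1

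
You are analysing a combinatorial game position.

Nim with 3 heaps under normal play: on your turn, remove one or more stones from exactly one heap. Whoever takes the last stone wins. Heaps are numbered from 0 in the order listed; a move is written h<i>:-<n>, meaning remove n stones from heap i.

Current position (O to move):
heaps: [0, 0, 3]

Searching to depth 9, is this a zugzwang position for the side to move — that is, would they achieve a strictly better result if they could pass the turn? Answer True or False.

[(0,0,3)] O move#1: h2:-1:-1/(0,0,2), h2:-2:-1/(0,0,1), h2:-3:+1/(0,0,0)*
[(0,0,0)] end (terminal -1, X#2); searched (0,0,3) to 9
pass branch (X moves first from the same position):
  | [(0,0,3)] X move#1: h2:-1:-1/(0,0,2), h2:-2:-1/(0,0,1), h2:-3:+1/(0,0,0)*
  | [(0,0,0)] end (terminal -1, O#2); searched (0,0,3) to 9
O moving scores +1; O passing scores -1

zugzwang((0,0,3), O) = False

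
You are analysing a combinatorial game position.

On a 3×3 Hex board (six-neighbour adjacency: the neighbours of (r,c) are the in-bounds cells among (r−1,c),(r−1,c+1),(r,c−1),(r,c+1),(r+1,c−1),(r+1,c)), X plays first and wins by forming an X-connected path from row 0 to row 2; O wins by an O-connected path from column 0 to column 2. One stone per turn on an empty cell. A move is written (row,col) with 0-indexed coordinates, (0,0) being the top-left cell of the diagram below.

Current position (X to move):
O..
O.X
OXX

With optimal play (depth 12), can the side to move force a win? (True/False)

p1 X@[O../O.X/OXX]: (0,1)[OX./O.X/OXX]+1* (0,2)[O.X/O.X/OXX]+1 (1,1)[O../OXX/OXX]+1
p2 O@[OX./O.X/OXX]: (0,2)[OXO/O.X/OXX]-1* (1,1)[OX./OOX/OXX]-1
p3 X@[OXO/O.X/OXX]: (1,1)[OXO/OXX/OXX]+1*
p4 O@[OXO/OXX/OXX] terminal -1; root [O../O.X/OXX] d12

X winning at [O../O.X/OXX]: True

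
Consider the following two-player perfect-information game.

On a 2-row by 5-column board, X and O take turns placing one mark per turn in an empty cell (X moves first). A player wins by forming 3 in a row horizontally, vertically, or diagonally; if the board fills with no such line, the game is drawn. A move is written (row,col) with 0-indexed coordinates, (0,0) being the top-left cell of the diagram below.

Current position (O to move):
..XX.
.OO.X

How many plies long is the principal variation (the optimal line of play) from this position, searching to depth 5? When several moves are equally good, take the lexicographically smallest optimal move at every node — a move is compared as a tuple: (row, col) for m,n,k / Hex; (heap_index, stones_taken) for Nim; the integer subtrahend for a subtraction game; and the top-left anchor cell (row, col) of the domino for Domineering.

ply 1, O at ..XX./.OO.X | (0,0)=-1→O.XX./.OO.X; (0,1)=-1→.OXX./.OO.X; (0,4)=-1→..XXO/.OO.X; (1,0)=+1→..XX./OOO.X*; (1,3)=+1→..XX./.OOOX
ply 2: ..XX./OOO.X is terminal -1 (X); from ..XX./.OO.X depth 5

PV length from [..XX./.OO.X]: 1 ply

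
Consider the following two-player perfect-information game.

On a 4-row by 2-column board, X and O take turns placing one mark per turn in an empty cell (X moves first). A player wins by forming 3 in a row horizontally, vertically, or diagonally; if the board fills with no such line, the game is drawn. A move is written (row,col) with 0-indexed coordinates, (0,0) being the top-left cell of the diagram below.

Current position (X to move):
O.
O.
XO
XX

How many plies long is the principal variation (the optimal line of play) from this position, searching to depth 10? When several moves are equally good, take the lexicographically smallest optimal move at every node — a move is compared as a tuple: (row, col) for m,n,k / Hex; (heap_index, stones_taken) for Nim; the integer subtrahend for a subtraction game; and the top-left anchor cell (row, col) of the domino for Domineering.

PV length from [O./O./XO/XX]: 2 plies

ply 1, X at O./O./XO/XX | (0,1)=+0→OX/O./XO/XX*; (1,1)=+0→O./OX/XO/XX
ply 2, O at OX/O./XO/XX | (1,1)=+0→OX/OO/XO/XX*
ply 3: OX/OO/XO/XX is terminal +0 (X); from O./O./XO/XX depth 10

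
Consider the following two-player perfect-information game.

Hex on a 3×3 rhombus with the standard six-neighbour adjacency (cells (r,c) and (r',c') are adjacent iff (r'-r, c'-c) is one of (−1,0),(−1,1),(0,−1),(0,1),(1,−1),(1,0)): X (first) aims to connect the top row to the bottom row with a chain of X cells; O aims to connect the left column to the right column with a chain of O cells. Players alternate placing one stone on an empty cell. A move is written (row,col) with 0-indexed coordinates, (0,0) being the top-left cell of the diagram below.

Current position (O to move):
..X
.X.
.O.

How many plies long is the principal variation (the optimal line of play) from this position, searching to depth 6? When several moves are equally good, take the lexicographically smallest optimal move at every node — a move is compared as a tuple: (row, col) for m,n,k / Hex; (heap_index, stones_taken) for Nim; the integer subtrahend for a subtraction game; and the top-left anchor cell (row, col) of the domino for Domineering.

[..X/.X./.O.] O move#1: (0,0):-1/O.X/.X./.O., (0,1):-1/.OX/.X./.O., (1,0):-1/..X/OX./.O., (1,2):-1/..X/.XO/.O., (2,0):+1/..X/.X./OO.*, (2,2):-1/..X/.X./.OO
[..X/.X./OO.] X move#2: (0,0):-1/X.X/.X./OO.*, (0,1):-1/.XX/.X./OO., (1,0):-1/..X/XX./OO., (1,2):-1/..X/.XX/OO., (2,2):-1/..X/.X./OOX
[X.X/.X./OO.] O move#3: (0,1):+1/XOX/.X./OO.*, (1,0):+1/X.X/OX./OO., (1,2):+1/X.X/.XO/OO., (2,2):+1/X.X/.X./OOO
[XOX/.X./OO.] X move#4: (1,0):-1/XOX/XX./OO.*, (1,2):-1/XOX/.XX/OO., (2,2):-1/XOX/.X./OOX
[XOX/XX./OO.] O move#5: (1,2):+1/XOX/XXO/OO.*, (2,2):+1/XOX/XX./OOO
[XOX/XXO/OO.] end (terminal -1, X#6); searched ..X/.X./.O. to 6

PV length from [..X/.X./.O.]: 5 plies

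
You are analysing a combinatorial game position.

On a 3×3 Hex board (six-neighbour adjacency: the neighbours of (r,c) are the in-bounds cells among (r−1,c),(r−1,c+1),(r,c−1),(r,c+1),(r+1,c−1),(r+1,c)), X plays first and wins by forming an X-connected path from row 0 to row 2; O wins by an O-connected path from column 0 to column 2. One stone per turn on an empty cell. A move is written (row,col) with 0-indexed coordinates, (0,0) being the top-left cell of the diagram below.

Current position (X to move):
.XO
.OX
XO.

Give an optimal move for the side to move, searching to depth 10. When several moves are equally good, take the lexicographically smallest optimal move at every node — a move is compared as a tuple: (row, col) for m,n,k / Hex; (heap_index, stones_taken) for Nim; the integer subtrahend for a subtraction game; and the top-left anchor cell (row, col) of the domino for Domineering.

X's best at [.XO/.OX/XO.]: (1,0)

[.XO/.OX/XO.] X move#1: (0,0):-1/XXO/.OX/XO., (1,0):+1/.XO/XOX/XO.*, (2,2):-1/.XO/.OX/XOX
[.XO/XOX/XO.] end (terminal -1, O#2); searched .XO/.OX/XO. to 10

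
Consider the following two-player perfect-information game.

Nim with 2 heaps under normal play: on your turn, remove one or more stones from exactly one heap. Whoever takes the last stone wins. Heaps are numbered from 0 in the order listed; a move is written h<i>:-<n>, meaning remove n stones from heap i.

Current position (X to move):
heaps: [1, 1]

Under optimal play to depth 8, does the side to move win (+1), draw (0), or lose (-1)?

value((1,1), X) = -1

[(1,1)] X move#1: h0:-1:-1/(0,1)*, h1:-1:-1/(1,0)
[(0,1)] O move#2: h1:-1:+1/(0,0)*
[(0,0)] end (terminal -1, X#3); searched (1,1) to 8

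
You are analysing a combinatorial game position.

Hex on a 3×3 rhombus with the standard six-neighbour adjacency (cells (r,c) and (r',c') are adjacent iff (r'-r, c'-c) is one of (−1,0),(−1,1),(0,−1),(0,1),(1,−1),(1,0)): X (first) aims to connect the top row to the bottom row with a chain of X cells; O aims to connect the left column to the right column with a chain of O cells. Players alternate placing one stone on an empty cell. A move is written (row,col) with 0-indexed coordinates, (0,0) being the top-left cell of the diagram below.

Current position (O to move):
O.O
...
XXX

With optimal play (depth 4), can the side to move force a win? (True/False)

ply 1, O at O.O/.../XXX | (0,1)=+1→OOO/.../XXX*; (1,0)=+1→O.O/O../XXX; (1,1)=+1→O.O/.O./XXX; (1,2)=-1→O.O/..O/XXX
ply 2: OOO/.../XXX is terminal -1 (X); from O.O/.../XXX depth 4

O winning at [O.O/.../XXX]: True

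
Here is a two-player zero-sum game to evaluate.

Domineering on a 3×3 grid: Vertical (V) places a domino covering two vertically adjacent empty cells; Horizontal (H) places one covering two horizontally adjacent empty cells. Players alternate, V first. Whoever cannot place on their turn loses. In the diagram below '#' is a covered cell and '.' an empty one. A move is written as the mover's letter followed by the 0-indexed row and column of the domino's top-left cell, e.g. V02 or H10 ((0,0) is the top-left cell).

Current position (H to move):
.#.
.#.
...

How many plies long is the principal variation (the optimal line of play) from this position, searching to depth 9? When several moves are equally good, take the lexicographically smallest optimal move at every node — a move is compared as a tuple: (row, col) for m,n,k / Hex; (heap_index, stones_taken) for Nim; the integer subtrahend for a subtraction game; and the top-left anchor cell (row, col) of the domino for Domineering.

PV length from [.#./.#./...]: 2 plies

p1 H@[.#./.#./...]: H20[.#./.#./##.]-1* H21[.#./.#./.##]-1
p2 V@[.#./.#./##.]: V00[##./##./##.]+1* V02[.##/.##/##.]+1 V12[.#./.##/###]+1
p3 H@[##./##./##.] terminal -1; root [.#./.#./...] d9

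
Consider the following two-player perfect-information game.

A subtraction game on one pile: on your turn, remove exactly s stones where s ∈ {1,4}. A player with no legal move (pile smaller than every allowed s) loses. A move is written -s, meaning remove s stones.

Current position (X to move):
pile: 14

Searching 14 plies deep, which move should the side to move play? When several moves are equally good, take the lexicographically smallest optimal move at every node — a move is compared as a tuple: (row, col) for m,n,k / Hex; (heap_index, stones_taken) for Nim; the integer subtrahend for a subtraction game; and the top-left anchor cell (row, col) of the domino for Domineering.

ply 1, X at 14 | -1=-1→13; -4=+1→10*
ply 2, O at 10 | -1=-1→9*; -4=-1→6
ply 3, X at 9 | -1=-1→8; -4=+1→5*
ply 4, O at 5 | -1=-1→4*; -4=-1→1
ply 5, X at 4 | -1=-1→3; -4=+1→0*
ply 6: 0 is terminal -1 (O); from 14 depth 14

X's best at [14]: -4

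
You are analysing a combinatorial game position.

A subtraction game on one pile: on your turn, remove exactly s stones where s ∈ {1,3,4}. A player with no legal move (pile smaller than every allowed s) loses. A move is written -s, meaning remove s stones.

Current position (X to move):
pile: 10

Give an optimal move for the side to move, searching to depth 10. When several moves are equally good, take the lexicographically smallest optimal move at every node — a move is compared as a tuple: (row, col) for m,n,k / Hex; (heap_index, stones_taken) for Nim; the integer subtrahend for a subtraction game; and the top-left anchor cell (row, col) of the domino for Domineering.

X's best at [10]: -1

p1 X@[10]: -1[9]+1* -3[7]+1 -4[6]-1
p2 O@[9]: -1[8]-1* -3[6]-1 -4[5]-1
p3 X@[8]: -1[7]+1* -3[5]-1 -4[4]-1
p4 O@[7]: -1[6]-1* -3[4]-1 -4[3]-1
p5 X@[6]: -1[5]-1 -3[3]-1 -4[2]+1*
p6 O@[2]: -1[1]-1*
p7 X@[1]: -1[0]+1*
p8 O@[0] terminal -1; root [10] d10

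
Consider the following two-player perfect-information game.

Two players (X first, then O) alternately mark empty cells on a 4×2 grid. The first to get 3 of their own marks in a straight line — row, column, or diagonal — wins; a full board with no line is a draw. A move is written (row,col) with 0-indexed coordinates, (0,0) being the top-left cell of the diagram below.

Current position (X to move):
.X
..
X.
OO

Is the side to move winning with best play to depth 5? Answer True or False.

X winning at [.X/../X./OO]: False

[.X/../X./OO] X move#1: (0,0):+0/XX/../X./OO*, (1,0):+0/.X/X./X./OO, (1,1):+0/.X/.X/X./OO, (2,1):+0/.X/../XX/OO
[XX/../X./OO] O move#2: (1,0):+0/XX/O./X./OO*, (1,1):-1/XX/.O/X./OO, (2,1):-1/XX/../XO/OO
[XX/O./X./OO] X move#3: (1,1):+0/XX/OX/X./OO*, (2,1):+0/XX/O./XX/OO
[XX/OX/X./OO] O move#4: (2,1):+0/XX/OX/XO/OO*
[XX/OX/XO/OO] end (terminal +0, X#5); searched .X/../X./OO to 5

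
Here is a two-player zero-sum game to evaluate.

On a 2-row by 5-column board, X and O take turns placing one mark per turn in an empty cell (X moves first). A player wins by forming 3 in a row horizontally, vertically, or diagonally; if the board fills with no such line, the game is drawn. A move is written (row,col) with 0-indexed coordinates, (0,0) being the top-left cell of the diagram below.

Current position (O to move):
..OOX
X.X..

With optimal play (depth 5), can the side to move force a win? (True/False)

O winning at [..OOX/X.X..]: True

[..OOX/X.X..] O move#1: (0,0):-1/O.OOX/X.X.., (0,1):+1/.OOOX/X.X..*, (1,1):+0/..OOX/XOX.., (1,3):-1/..OOX/X.XO., (1,4):-1/..OOX/X.X.O
[.OOOX/X.X..] end (terminal -1, X#2); searched ..OOX/X.X.. to 5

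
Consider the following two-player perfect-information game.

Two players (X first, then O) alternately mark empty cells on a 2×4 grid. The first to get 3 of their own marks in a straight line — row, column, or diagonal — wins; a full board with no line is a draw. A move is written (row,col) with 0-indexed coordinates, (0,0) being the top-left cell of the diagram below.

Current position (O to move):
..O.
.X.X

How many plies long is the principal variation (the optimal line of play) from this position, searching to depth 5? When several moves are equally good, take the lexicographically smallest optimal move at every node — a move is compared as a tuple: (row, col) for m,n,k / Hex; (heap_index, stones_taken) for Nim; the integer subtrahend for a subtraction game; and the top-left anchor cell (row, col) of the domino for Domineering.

PV length from [..O./.X.X]: 5 plies

[..O./.X.X] O move#1: (0,0):-1/O.O./.X.X, (0,1):-1/.OO./.X.X, (0,3):-1/..OO/.X.X, (1,0):-1/..O./OX.X, (1,2):+0/..O./.XOX*
[..O./.XOX] X move#2: (0,0):+0/X.O./.XOX*, (0,1):+0/.XO./.XOX, (0,3):+0/..OX/.XOX, (1,0):-1/..O./XXOX
[X.O./.XOX] O move#3: (0,1):+0/XOO./.XOX*, (0,3):+0/X.OO/.XOX, (1,0):+0/X.O./OXOX
[XOO./.XOX] X move#4: (0,3):+0/XOOX/.XOX*, (1,0):-1/XOO./XXOX
[XOOX/.XOX] O move#5: (1,0):+0/XOOX/OXOX*
[XOOX/OXOX] end (terminal +0, X#6); searched ..O./.X.X to 5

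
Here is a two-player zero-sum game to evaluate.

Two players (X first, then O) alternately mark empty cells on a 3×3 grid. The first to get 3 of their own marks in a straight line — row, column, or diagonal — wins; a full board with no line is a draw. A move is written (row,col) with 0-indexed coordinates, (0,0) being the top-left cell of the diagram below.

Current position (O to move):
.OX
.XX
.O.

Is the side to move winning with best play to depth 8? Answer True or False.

O winning at [.OX/.XX/.O.]: False

[.OX/.XX/.O.] O move#1: (0,0):-1/OOX/.XX/.O.*, (1,0):-1/.OX/OXX/.O., (2,0):-1/.OX/.XX/OO., (2,2):-1/.OX/.XX/.OO
[OOX/.XX/.O.] X move#2: (1,0):+1/OOX/XXX/.O.*, (2,0):+1/OOX/.XX/XO., (2,2):+1/OOX/.XX/.OX
[OOX/XXX/.O.] end (terminal -1, O#3); searched .OX/.XX/.O. to 8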